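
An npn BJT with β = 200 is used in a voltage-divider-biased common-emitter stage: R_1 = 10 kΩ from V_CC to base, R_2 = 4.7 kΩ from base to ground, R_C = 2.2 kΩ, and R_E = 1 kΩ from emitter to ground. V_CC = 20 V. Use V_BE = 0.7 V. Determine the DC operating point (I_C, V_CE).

I_C ≈ 5.6 mA, V_CE ≈ 2.1 V

Thevenize the base divider: V_Th = V_CC·R_2/(R_1+R_2) = 20×4.7/14.7 = 6.39 V, R_Th = R_1‖R_2 = 3.2 kΩ.
Base-emitter loop: V_Th = I_B·R_Th + V_BE + (β+1)I_B·R_E, so I_B = (6.39 − 0.7) / (3.2 + 201×1) = 0.0279 mA.
I_C = β·I_B = 200×0.0279 = 5.58 mA, and I_E = (β+1)I_B = 5.61 mA.
V_CE = V_CC − I_C·R_C − I_E·R_E = 20 − 5.58×2.2 − 5.61×1 = 2.12 V.
V_CE = 2.12 V > 0.2 V confirms active-region operation.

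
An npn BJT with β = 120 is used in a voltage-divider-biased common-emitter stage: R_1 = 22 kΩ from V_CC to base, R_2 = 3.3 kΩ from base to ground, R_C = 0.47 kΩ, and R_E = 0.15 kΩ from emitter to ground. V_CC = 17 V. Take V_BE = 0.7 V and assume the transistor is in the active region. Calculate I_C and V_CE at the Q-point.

Thevenize the base divider: V_Th = V_CC·R_2/(R_1+R_2) = 17×3.3/25.3 = 2.22 V, R_Th = R_1‖R_2 = 2.87 kΩ.
Base-emitter loop: V_Th = I_B·R_Th + V_BE + (β+1)I_B·R_E, so I_B = (2.22 − 0.7) / (2.87 + 121×0.15) = 0.0722 mA.
I_C = β·I_B = 120×0.0722 = 8.66 mA, and I_E = (β+1)I_B = 8.73 mA.
V_CE = V_CC − I_C·R_C − I_E·R_E = 17 − 8.66×0.47 − 8.73×0.15 = 11.6 V.
V_CE = 11.6 V > 0.2 V confirms active-region operation.

I_C ≈ 8.7 mA, V_CE ≈ 12 V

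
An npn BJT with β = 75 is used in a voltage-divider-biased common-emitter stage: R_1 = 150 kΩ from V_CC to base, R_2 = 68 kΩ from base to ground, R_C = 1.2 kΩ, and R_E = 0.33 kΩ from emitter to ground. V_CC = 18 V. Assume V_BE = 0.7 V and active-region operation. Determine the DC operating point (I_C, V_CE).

I_C ≈ 5.1 mA, V_CE ≈ 10 V

Thevenize the base divider: V_Th = V_CC·R_2/(R_1+R_2) = 18×68/218 = 5.61 V, R_Th = R_1‖R_2 = 46.8 kΩ.
Base-emitter loop: V_Th = I_B·R_Th + V_BE + (β+1)I_B·R_E, so I_B = (5.61 − 0.7) / (46.8 + 76×0.33) = 0.0684 mA.
I_C = β·I_B = 75×0.0684 = 5.13 mA, and I_E = (β+1)I_B = 5.2 mA.
V_CE = V_CC − I_C·R_C − I_E·R_E = 18 − 5.13×1.2 − 5.2×0.33 = 10.1 V.
V_CE = 10.1 V > 0.2 V confirms active-region operation.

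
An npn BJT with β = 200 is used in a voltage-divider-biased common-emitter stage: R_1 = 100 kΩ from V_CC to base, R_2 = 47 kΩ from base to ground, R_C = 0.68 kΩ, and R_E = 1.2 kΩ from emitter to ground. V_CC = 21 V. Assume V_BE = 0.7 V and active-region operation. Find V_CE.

V_CE ≈ 13 V

Thevenize the base divider: V_Th = V_CC·R_2/(R_1+R_2) = 21×47/147 = 6.71 V, R_Th = R_1‖R_2 = 32 kΩ.
Base-emitter loop: V_Th = I_B·R_Th + V_BE + (β+1)I_B·R_E, so I_B = (6.71 − 0.7) / (32 + 201×1.2) = 0.022 mA.
I_C = β·I_B = 200×0.022 = 4.4 mA, and I_E = (β+1)I_B = 4.43 mA.
V_CE = V_CC − I_C·R_C − I_E·R_E = 21 − 4.4×0.68 − 4.43×1.2 = 12.7 V.
V_CE = 12.7 V > 0.2 V confirms active-region operation.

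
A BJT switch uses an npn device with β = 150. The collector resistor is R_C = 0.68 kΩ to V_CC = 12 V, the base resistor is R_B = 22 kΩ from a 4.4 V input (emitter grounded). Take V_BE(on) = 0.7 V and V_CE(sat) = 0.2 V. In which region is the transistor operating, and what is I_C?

Assume active: I_B = (4.4 − 0.7)/22 = 0.168 mA, giving I_C = β·I_B = 25.2 mA.
But then V_CE = 12 − 25.2×0.68 = -5.15 V < V_CE(sat) = 0.2 V — impossible in the active region.
So the transistor is saturated. With V_CE = 0.2 V, I_C = (V_CC − 0.2)/R_C = 11.8/0.68 = 17.4 mA.
Check: β·I_B = 25.2 mA > I_C = 17.4 mA, confirming saturation.

saturation; I_C ≈ 17 mA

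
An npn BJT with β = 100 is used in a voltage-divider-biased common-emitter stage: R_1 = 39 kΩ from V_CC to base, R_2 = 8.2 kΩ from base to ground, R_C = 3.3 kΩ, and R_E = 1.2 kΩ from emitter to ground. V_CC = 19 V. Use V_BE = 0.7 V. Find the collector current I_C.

I_C ≈ 2 mA

Thevenize the base divider: V_Th = V_CC·R_2/(R_1+R_2) = 19×8.2/47.2 = 3.3 V, R_Th = R_1‖R_2 = 6.78 kΩ.
Base-emitter loop: V_Th = I_B·R_Th + V_BE + (β+1)I_B·R_E, so I_B = (3.3 − 0.7) / (6.78 + 101×1.2) = 0.0203 mA.
I_C = β·I_B = 100×0.0203 = 2.03 mA, and I_E = (β+1)I_B = 2.05 mA.
V_CE = V_CC − I_C·R_C − I_E·R_E = 19 − 2.03×3.3 − 2.05×1.2 = 9.83 V.
V_CE = 9.83 V > 0.2 V confirms active-region operation.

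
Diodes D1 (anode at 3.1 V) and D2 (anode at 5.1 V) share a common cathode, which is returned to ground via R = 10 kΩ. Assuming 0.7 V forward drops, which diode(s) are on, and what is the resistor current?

Only D2 conducts; I_R ≈ 0.44 mA

Assume both conduct. Then node N would need to be at both 3.1−0.7 = 2.4 V and 5.1−0.7 = 4.4 V, which is impossible.
Assume only D2 conducts: V_N = 5.1 − 0.7 = 4.4 V, so I_R = 4.4/10 = 0.44 mA.
Check D1: its anode-to-cathode voltage is 3.1 − 4.4 = -1.3 V < 0.7 V, so it is off. The assumption is consistent.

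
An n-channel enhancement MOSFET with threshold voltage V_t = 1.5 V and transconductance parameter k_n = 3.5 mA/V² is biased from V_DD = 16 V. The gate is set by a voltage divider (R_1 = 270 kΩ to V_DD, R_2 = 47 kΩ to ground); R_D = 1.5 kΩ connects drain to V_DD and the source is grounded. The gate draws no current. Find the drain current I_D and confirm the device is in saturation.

V_G = V_DD·R_2/(R_1+R_2) = 16×47/317 = 2.37 V. With the source grounded, V_GS = V_G = 2.37 V.
Assume saturation: I_D = (k_n/2)(V_GS − V_t)² = (3.5/2)×(2.37 − 1.5)² = 1.75×0.872² = 1.33 mA.
V_DS = V_DD − I_D·R_D = 16 − 1.33×1.5 = 14 V.
Saturation requires V_DS ≥ V_GS − V_t = 0.872 V; 14 ≥ 0.872 ✓.

I_D ≈ 1.3 mA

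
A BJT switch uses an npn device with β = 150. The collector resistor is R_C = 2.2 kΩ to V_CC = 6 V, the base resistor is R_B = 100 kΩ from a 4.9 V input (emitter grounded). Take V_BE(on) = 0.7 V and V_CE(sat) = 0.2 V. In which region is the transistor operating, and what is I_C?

Assume active: I_B = (4.9 − 0.7)/100 = 0.042 mA, giving I_C = β·I_B = 6.3 mA.
But then V_CE = 6 − 6.3×2.2 = -7.86 V < V_CE(sat) = 0.2 V — impossible in the active region.
So the transistor is saturated. With V_CE = 0.2 V, I_C = (V_CC − 0.2)/R_C = 5.8/2.2 = 2.64 mA.
Check: β·I_B = 6.3 mA > I_C = 2.64 mA, confirming saturation.

saturation; I_C ≈ 2.6 mA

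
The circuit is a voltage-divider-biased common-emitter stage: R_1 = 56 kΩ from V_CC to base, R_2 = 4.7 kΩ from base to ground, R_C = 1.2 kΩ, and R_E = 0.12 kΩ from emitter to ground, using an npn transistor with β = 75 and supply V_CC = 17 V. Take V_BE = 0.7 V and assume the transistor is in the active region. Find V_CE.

V_CE ≈ 12 V

Thevenize the base divider: V_Th = V_CC·R_2/(R_1+R_2) = 17×4.7/60.7 = 1.32 V, R_Th = R_1‖R_2 = 4.34 kΩ.
Base-emitter loop: V_Th = I_B·R_Th + V_BE + (β+1)I_B·R_E, so I_B = (1.32 − 0.7) / (4.34 + 76×0.12) = 0.0458 mA.
I_C = β·I_B = 75×0.0458 = 3.44 mA, and I_E = (β+1)I_B = 3.48 mA.
V_CE = V_CC − I_C·R_C − I_E·R_E = 17 − 3.44×1.2 − 3.48×0.12 = 12.5 V.
V_CE = 12.5 V > 0.2 V confirms active-region operation.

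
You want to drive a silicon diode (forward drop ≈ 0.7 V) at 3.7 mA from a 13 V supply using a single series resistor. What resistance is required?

R ≈ 3.3 kΩ

The resistor drops V_S − V_D = 13 − 0.7 = 12.3 V at 3.7 mA.
R = 12.3 V / 3.7 mA = 3.32 kΩ.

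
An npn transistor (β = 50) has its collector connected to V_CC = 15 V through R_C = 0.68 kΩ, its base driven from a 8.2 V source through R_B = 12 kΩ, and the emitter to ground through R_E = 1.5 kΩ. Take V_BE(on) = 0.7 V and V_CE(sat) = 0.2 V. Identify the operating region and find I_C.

active; I_C ≈ 4.2 mA

Assume active. Base-emitter loop: I_B = (V_BB − V_BE)/(R_B + (β+1)R_E) = (8.2 − 0.7)/(12 + 51×1.5) = 0.0847 mA.
I_C = β·I_B = 50×0.0847 = 4.24 mA.
V_CE = V_CC − I_C·R_C − I_E·R_E = 15 − 4.24×0.68 − 4.32×1.5 = 5.64 V > V_CE(sat), so the active-region assumption holds.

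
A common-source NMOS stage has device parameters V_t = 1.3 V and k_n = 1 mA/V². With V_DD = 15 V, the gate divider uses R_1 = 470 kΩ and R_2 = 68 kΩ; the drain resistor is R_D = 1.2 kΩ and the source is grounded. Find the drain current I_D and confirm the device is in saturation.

I_D ≈ 0.18 mA

V_G = V_DD·R_2/(R_1+R_2) = 15×68/538 = 1.9 V. With the source grounded, V_GS = V_G = 1.9 V.
Assume saturation: I_D = (k_n/2)(V_GS − V_t)² = (1/2)×(1.9 − 1.3)² = 0.5×0.596² = 0.178 mA.
V_DS = V_DD − I_D·R_D = 15 − 0.178×1.2 = 14.8 V.
Saturation requires V_DS ≥ V_GS − V_t = 0.596 V; 14.8 ≥ 0.596 ✓.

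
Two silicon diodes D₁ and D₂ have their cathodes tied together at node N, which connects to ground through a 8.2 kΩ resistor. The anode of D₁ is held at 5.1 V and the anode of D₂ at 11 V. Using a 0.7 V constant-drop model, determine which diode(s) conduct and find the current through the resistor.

Assume both conduct. Then node N would need to be at both 5.1−0.7 = 4.4 V and 11−0.7 = 10.3 V, which is impossible.
Assume only D₂ conducts: V_N = 11 − 0.7 = 10.3 V, so I_R = 10.3/8.2 = 1.26 mA.
Check D₁: its anode-to-cathode voltage is 5.1 − 10.3 = -5.2 V < 0.7 V, so it is off. The assumption is consistent.

Only D₂ conducts; I_R ≈ 1.3 mA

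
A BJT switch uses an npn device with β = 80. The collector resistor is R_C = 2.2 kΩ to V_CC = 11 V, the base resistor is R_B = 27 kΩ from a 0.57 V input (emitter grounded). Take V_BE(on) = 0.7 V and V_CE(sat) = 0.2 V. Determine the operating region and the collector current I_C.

V_BB = 0.57 V ≤ V_BE(on) = 0.7 V, so the base-emitter junction is not forward biased.
The transistor is in cutoff: I_B = I_C = 0.

cutoff; I_C ≈ 0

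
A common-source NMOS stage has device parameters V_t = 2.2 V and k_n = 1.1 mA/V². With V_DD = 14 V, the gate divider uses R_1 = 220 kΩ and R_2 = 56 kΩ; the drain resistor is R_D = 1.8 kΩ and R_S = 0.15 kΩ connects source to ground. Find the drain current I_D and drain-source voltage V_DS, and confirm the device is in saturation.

I_D ≈ 0.2 mA, V_DS ≈ 14 V

V_G = V_DD·R_2/(R_1+R_2) = 14×56/276 = 2.84 V.
Assume saturation: I_D = (k_n/2)(V_GS − V_t)² with V_GS = V_G − I_D·R_S = 2.84 − 0.15·I_D.
Substituting gives 0.0124·I_D² − 1.11·I_D + 0.226 = 0, with roots I_D = 0.205 or 89.1 mA.
The root I_D = 89.1 mA gives V_GS = -10.5 V ≤ V_t, so take I_D = 0.205 mA.
Then V_GS = 2.81 V and V_DS = V_DD − I_D(R_D+R_S) = 14 − 0.205×1.95 = 13.6 V.
Saturation requires V_DS ≥ V_GS − V_t = 0.61 V; 13.6 ≥ 0.61 ✓.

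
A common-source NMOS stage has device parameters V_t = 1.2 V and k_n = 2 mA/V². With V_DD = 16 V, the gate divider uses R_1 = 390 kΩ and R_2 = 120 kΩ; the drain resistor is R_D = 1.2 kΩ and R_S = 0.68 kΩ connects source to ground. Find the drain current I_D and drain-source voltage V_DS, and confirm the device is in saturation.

V_G = V_DD·R_2/(R_1+R_2) = 16×120/510 = 3.76 V.
Assume saturation: I_D = (k_n/2)(V_GS − V_t)² with V_GS = V_G − I_D·R_S = 3.76 − 0.68·I_D.
Substituting gives 0.462·I_D² − 4.49·I_D + 6.58 = 0, with roots I_D = 1.8 or 7.91 mA.
The root I_D = 7.91 mA gives V_GS = -1.61 V ≤ V_t, so take I_D = 1.8 mA.
Then V_GS = 2.54 V and V_DS = V_DD − I_D(R_D+R_S) = 16 − 1.8×1.88 = 12.6 V.
Saturation requires V_DS ≥ V_GS − V_t = 1.34 V; 12.6 ≥ 1.34 ✓.

I_D ≈ 1.8 mA, V_DS ≈ 13 V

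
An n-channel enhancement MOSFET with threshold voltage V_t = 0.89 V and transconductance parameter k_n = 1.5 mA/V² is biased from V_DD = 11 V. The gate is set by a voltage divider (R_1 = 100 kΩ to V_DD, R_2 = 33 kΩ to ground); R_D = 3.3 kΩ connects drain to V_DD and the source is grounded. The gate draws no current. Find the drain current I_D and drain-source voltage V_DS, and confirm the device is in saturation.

V_G = V_DD·R_2/(R_1+R_2) = 11×33/133 = 2.73 V. With the source grounded, V_GS = V_G = 2.73 V.
Assume saturation: I_D = (k_n/2)(V_GS − V_t)² = (1.5/2)×(2.73 − 0.89)² = 0.75×1.84² = 2.54 mA.
V_DS = V_DD − I_D·R_D = 11 − 2.54×3.3 = 2.63 V.
Saturation requires V_DS ≥ V_GS − V_t = 1.84 V; 2.63 ≥ 1.84 ✓.

I_D ≈ 2.5 mA, V_DS ≈ 2.6 V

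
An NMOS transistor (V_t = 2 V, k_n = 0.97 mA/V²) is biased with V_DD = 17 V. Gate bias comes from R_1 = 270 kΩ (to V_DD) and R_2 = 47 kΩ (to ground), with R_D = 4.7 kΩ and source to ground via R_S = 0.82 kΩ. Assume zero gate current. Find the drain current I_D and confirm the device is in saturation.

I_D ≈ 0.095 mA

V_G = V_DD·R_2/(R_1+R_2) = 17×47/317 = 2.52 V.
Assume saturation: I_D = (k_n/2)(V_GS − V_t)² with V_GS = V_G − I_D·R_S = 2.52 − 0.82·I_D.
Substituting gives 0.326·I_D² − 1.41·I_D + 0.131 = 0, with roots I_D = 0.095 or 4.24 mA.
The root I_D = 4.24 mA gives V_GS = -0.957 V ≤ V_t, so take I_D = 0.095 mA.
Then V_GS = 2.44 V and V_DS = V_DD − I_D(R_D+R_S) = 17 − 0.095×5.52 = 16.5 V.
Saturation requires V_DS ≥ V_GS − V_t = 0.443 V; 16.5 ≥ 0.443 ✓.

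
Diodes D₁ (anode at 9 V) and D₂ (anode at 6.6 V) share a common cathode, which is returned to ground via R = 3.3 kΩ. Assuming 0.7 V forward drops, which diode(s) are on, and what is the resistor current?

Assume both conduct. Then node N would need to be at both 9−0.7 = 8.3 V and 6.6−0.7 = 5.9 V, which is impossible.
Assume only D₁ conducts: V_N = 9 − 0.7 = 8.3 V, so I_R = 8.3/3.3 = 2.52 mA.
Check D₂: its anode-to-cathode voltage is 6.6 − 8.3 = -1.7 V < 0.7 V, so it is off. The assumption is consistent.

Only D₁ conducts; I_R ≈ 2.5 mA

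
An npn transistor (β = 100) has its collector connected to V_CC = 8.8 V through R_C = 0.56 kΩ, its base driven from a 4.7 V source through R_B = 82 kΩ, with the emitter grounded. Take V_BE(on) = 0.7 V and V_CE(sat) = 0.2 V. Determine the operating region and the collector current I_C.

Assume active. Base-emitter loop: I_B = (V_BB − V_BE)/R_B = (4.7 − 0.7)/82 = 0.0488 mA.
I_C = β·I_B = 100×0.0488 = 4.88 mA.
V_CE = V_CC − I_C·R_C = 8.8 − 4.88×0.56 = 6.07 V > V_CE(sat), so the active-region assumption holds.

active; I_C ≈ 4.9 mA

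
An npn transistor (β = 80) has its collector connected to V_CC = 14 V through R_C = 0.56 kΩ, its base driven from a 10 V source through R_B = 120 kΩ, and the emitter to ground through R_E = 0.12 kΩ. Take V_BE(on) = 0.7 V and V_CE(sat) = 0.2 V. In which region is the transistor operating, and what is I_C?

active; I_C ≈ 5.7 mA

Assume active. Base-emitter loop: I_B = (V_BB − V_BE)/(R_B + (β+1)R_E) = (10 − 0.7)/(120 + 81×0.12) = 0.0717 mA.
I_C = β·I_B = 80×0.0717 = 5.74 mA.
V_CE = V_CC − I_C·R_C − I_E·R_E = 14 − 5.74×0.56 − 5.81×0.12 = 10.1 V > V_CE(sat), so the active-region assumption holds.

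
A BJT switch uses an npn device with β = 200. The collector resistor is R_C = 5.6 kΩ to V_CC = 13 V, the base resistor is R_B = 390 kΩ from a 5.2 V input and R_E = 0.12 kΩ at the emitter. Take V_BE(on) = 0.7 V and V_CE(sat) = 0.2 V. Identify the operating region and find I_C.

Assume active. Base-emitter loop: I_B = (V_BB − V_BE)/(R_B + (β+1)R_E) = (5.2 − 0.7)/(390 + 201×0.12) = 0.0109 mA.
I_C = β·I_B = 200×0.0109 = 2.17 mA.
V_CE = V_CC − I_C·R_C − I_E·R_E = 13 − 2.17×5.6 − 2.18×0.12 = 0.568 V > V_CE(sat), so the active-region assumption holds.

active; I_C ≈ 2.2 mA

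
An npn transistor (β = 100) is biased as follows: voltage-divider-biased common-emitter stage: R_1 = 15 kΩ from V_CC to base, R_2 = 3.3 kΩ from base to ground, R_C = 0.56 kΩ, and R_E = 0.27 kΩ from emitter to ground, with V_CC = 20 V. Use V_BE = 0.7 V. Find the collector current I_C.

I_C ≈ 9.7 mA

Thevenize the base divider: V_Th = V_CC·R_2/(R_1+R_2) = 20×3.3/18.3 = 3.61 V, R_Th = R_1‖R_2 = 2.7 kΩ.
Base-emitter loop: V_Th = I_B·R_Th + V_BE + (β+1)I_B·R_E, so I_B = (3.61 − 0.7) / (2.7 + 101×0.27) = 0.097 mA.
I_C = β·I_B = 100×0.097 = 9.7 mA, and I_E = (β+1)I_B = 9.79 mA.
V_CE = V_CC − I_C·R_C − I_E·R_E = 20 − 9.7×0.56 − 9.79×0.27 = 11.9 V.
V_CE = 11.9 V > 0.2 V confirms active-region operation.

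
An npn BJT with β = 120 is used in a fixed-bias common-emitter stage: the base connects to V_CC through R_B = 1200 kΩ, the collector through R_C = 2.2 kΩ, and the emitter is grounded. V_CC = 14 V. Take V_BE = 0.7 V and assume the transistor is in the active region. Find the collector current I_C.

I_C ≈ 1.3 mA

Base loop: V_CC = I_B·R_B + V_BE, so I_B = (14 − 0.7)/1200 kΩ = 0.0111 mA.
In the active region I_C = β·I_B = 120 × 0.0111 = 1.33 mA.
Collector loop: V_CE = V_CC − I_C·R_C = 14 − 1.33×2.2 = 11.1 V.
Since V_CE = 11.1 V > V_CE(sat) ≈ 0.2 V, the transistor is in the active region as assumed.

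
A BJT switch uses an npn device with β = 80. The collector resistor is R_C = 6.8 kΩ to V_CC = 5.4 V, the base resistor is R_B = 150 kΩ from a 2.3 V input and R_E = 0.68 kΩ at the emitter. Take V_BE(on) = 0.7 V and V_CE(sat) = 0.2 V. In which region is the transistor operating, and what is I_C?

active; I_C ≈ 0.62 mA

Assume active. Base-emitter loop: I_B = (V_BB − V_BE)/(R_B + (β+1)R_E) = (2.3 − 0.7)/(150 + 81×0.68) = 0.0078 mA.
I_C = β·I_B = 80×0.0078 = 0.624 mA.
V_CE = V_CC − I_C·R_C − I_E·R_E = 5.4 − 0.624×6.8 − 0.632×0.68 = 0.726 V > V_CE(sat), so the active-region assumption holds.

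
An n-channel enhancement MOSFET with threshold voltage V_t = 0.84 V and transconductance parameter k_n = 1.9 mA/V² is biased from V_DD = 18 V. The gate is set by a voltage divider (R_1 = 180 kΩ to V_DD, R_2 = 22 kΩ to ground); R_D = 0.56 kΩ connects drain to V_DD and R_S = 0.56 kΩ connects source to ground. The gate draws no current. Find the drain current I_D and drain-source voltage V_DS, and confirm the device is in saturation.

V_G = V_DD·R_2/(R_1+R_2) = 18×22/202 = 1.96 V.
Assume saturation: I_D = (k_n/2)(V_GS − V_t)² with V_GS = V_G − I_D·R_S = 1.96 − 0.56·I_D.
Substituting gives 0.298·I_D² − 2.19·I_D + 1.19 = 0, with roots I_D = 0.592 or 6.77 mA.
The root I_D = 6.77 mA gives V_GS = -1.83 V ≤ V_t, so take I_D = 0.592 mA.
Then V_GS = 1.63 V and V_DS = V_DD − I_D(R_D+R_S) = 18 − 0.592×1.12 = 17.3 V.
Saturation requires V_DS ≥ V_GS − V_t = 0.789 V; 17.3 ≥ 0.789 ✓.

I_D ≈ 0.59 mA, V_DS ≈ 17 V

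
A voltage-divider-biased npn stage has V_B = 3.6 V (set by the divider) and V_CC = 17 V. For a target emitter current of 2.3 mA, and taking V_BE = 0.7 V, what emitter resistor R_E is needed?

R_E ≈ 1.3 kΩ

V_E = V_B − V_BE = 3.6 − 0.7 = 2.9 V.
R_E = V_E / I_E = 2.9 / 2.3 = 1.26 kΩ.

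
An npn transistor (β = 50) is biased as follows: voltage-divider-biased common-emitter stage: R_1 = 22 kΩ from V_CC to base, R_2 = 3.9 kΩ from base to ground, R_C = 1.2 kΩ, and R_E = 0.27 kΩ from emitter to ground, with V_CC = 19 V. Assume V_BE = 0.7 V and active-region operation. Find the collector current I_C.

I_C ≈ 6.3 mA

Thevenize the base divider: V_Th = V_CC·R_2/(R_1+R_2) = 19×3.9/25.9 = 2.86 V, R_Th = R_1‖R_2 = 3.31 kΩ.
Base-emitter loop: V_Th = I_B·R_Th + V_BE + (β+1)I_B·R_E, so I_B = (2.86 − 0.7) / (3.31 + 51×0.27) = 0.127 mA.
I_C = β·I_B = 50×0.127 = 6.33 mA, and I_E = (β+1)I_B = 6.45 mA.
V_CE = V_CC − I_C·R_C − I_E·R_E = 19 − 6.33×1.2 − 6.45×0.27 = 9.67 V.
V_CE = 9.67 V > 0.2 V confirms active-region operation.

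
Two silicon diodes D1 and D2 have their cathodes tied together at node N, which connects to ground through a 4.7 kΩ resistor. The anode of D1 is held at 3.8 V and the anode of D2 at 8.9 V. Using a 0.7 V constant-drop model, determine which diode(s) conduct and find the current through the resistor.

Only D2 conducts; I_R ≈ 1.7 mA

Assume both conduct. Then node N would need to be at both 3.8−0.7 = 3.1 V and 8.9−0.7 = 8.2 V, which is impossible.
Assume only D2 conducts: V_N = 8.9 − 0.7 = 8.2 V, so I_R = 8.2/4.7 = 1.74 mA.
Check D1: its anode-to-cathode voltage is 3.8 − 8.2 = -4.4 V < 0.7 V, so it is off. The assumption is consistent.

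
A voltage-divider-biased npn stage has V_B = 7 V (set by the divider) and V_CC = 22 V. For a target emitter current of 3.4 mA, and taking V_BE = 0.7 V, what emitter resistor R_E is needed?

R_E ≈ 1.9 kΩ

V_E = V_B − V_BE = 7 − 0.7 = 6.3 V.
R_E = V_E / I_E = 6.3 / 3.4 = 1.85 kΩ.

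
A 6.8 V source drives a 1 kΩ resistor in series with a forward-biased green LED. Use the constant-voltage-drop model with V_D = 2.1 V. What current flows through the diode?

I ≈ 4.7 mA

KVL around the loop: 6.8 = V_D + I·R = 2.1 + I × 1 kΩ.
So I = (6.8 − 2.1) / 1 kΩ = 4.7 / 1 = 4.7 mA.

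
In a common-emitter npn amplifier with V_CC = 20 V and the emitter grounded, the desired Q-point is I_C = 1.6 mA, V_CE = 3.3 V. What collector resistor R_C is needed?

Collector loop: V_CC = I_C·R_C + V_CE.
R_C = (V_CC − V_CE)/I_C = (20 − 3.3)/1.6 = 10.4 kΩ.

R_C ≈ 10 kΩ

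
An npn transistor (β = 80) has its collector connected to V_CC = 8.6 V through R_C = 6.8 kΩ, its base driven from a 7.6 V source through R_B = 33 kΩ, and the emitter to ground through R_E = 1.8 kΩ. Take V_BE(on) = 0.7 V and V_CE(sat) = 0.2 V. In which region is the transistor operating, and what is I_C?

Assume active: I_B = (7.6 − 0.7)/(33 + 81×1.8) = 0.0386 mA, I_C = β·I_B = 3.09 mA.
Then V_CE = 8.6 − 3.09×6.8 − 3.13×1.8 = -18 V < 0.2 V — the active assumption fails.
Re-solve with V_CE = 0.2 V. KCL at the emitter: V_E/R_E = (V_BB−0.7−V_E)/R_B + (V_CC−0.2−V_E)/R_C, giving V_E = 1.97 V.
I_C = (V_CC − 0.2 − V_E)/R_C = (8.4 − 1.97)/6.8 = 0.945 mA.
Check: I_B = (6.9 − 1.97)/33 = 0.149 mA, and β·I_B = 11.9 mA > I_C, confirming saturation.

saturation; I_C ≈ 0.95 mA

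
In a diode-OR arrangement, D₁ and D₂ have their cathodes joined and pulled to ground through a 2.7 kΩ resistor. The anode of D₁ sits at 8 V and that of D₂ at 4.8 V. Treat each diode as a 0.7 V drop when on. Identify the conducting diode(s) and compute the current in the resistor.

Assume both conduct. Then node N would need to be at both 8−0.7 = 7.3 V and 4.8−0.7 = 4.1 V, which is impossible.
Assume only D₁ conducts: V_N = 8 − 0.7 = 7.3 V, so I_R = 7.3/2.7 = 2.7 mA.
Check D₂: its anode-to-cathode voltage is 4.8 − 7.3 = -2.5 V < 0.7 V, so it is off. The assumption is consistent.

Only D₁ conducts; I_R ≈ 2.7 mA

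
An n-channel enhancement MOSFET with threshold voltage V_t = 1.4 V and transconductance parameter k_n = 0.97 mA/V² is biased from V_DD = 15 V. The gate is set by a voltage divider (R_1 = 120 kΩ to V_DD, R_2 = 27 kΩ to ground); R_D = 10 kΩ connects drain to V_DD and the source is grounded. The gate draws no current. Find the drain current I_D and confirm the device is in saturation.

V_G = V_DD·R_2/(R_1+R_2) = 15×27/147 = 2.76 V. With the source grounded, V_GS = V_G = 2.76 V.
Assume saturation: I_D = (k_n/2)(V_GS − V_t)² = (0.97/2)×(2.76 − 1.4)² = 0.485×1.36² = 0.891 mA.
V_DS = V_DD − I_D·R_D = 15 − 0.891×10 = 6.09 V.
Saturation requires V_DS ≥ V_GS − V_t = 1.36 V; 6.09 ≥ 1.36 ✓.

I_D ≈ 0.89 mA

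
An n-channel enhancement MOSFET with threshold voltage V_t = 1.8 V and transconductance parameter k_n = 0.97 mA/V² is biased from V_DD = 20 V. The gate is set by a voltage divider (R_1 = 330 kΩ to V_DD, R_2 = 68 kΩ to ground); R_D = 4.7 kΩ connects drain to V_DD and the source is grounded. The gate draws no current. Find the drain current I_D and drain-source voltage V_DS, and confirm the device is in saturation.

I_D ≈ 1.3 mA, V_DS ≈ 14 V

V_G = V_DD·R_2/(R_1+R_2) = 20×68/398 = 3.42 V. With the source grounded, V_GS = V_G = 3.42 V.
Assume saturation: I_D = (k_n/2)(V_GS − V_t)² = (0.97/2)×(3.42 − 1.8)² = 0.485×1.62² = 1.27 mA.
V_DS = V_DD − I_D·R_D = 20 − 1.27×4.7 = 14 V.
Saturation requires V_DS ≥ V_GS − V_t = 1.62 V; 14 ≥ 1.62 ✓.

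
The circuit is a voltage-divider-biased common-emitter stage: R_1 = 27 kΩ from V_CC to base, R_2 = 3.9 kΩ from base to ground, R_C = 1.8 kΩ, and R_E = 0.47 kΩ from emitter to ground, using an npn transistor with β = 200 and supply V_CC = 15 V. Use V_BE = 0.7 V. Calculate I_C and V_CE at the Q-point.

I_C ≈ 2.4 mA, V_CE ≈ 9.5 V

Thevenize the base divider: V_Th = V_CC·R_2/(R_1+R_2) = 15×3.9/30.9 = 1.89 V, R_Th = R_1‖R_2 = 3.41 kΩ.
Base-emitter loop: V_Th = I_B·R_Th + V_BE + (β+1)I_B·R_E, so I_B = (1.89 − 0.7) / (3.41 + 201×0.47) = 0.0122 mA.
I_C = β·I_B = 200×0.0122 = 2.44 mA, and I_E = (β+1)I_B = 2.45 mA.
V_CE = V_CC − I_C·R_C − I_E·R_E = 15 − 2.44×1.8 − 2.45×0.47 = 9.46 V.
V_CE = 9.46 V > 0.2 V confirms active-region operation.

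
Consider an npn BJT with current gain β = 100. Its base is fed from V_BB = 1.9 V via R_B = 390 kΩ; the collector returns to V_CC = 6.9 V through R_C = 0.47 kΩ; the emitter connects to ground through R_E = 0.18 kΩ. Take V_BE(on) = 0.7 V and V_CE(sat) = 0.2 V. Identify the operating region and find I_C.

Assume active. Base-emitter loop: I_B = (V_BB − V_BE)/(R_B + (β+1)R_E) = (1.9 − 0.7)/(390 + 101×0.18) = 0.00294 mA.
I_C = β·I_B = 100×0.00294 = 0.294 mA.
V_CE = V_CC − I_C·R_C − I_E·R_E = 6.9 − 0.294×0.47 − 0.297×0.18 = 6.71 V > V_CE(sat), so the active-region assumption holds.

active; I_C ≈ 0.29 mA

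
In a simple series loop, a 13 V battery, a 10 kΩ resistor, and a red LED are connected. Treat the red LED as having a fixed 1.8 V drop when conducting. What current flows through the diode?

KVL around the loop: 13 = V_D + I·R = 1.8 + I × 10 kΩ.
So I = (13 − 1.8) / 10 kΩ = 11.2 / 10 = 1.12 mA.

I ≈ 1.1 mA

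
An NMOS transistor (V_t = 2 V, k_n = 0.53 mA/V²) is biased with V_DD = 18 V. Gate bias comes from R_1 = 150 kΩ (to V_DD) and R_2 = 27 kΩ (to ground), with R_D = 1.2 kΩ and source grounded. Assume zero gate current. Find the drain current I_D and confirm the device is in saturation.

V_G = V_DD·R_2/(R_1+R_2) = 18×27/177 = 2.75 V. With the source grounded, V_GS = V_G = 2.75 V.
Assume saturation: I_D = (k_n/2)(V_GS − V_t)² = (0.53/2)×(2.75 − 2)² = 0.265×0.746² = 0.147 mA.
V_DS = V_DD − I_D·R_D = 18 − 0.147×1.2 = 17.8 V.
Saturation requires V_DS ≥ V_GS − V_t = 0.746 V; 17.8 ≥ 0.746 ✓.

I_D ≈ 0.15 mA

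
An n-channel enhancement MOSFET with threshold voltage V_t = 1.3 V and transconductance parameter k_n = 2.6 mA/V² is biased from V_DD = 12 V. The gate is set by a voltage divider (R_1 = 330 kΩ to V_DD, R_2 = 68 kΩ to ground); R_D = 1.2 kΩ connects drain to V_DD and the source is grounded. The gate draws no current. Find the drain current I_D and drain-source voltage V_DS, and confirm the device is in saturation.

I_D ≈ 0.73 mA, V_DS ≈ 11 V

V_G = V_DD·R_2/(R_1+R_2) = 12×68/398 = 2.05 V. With the source grounded, V_GS = V_G = 2.05 V.
Assume saturation: I_D = (k_n/2)(V_GS − V_t)² = (2.6/2)×(2.05 − 1.3)² = 1.3×0.75² = 0.732 mA.
V_DS = V_DD − I_D·R_D = 12 − 0.732×1.2 = 11.1 V.
Saturation requires V_DS ≥ V_GS − V_t = 0.75 V; 11.1 ≥ 0.75 ✓.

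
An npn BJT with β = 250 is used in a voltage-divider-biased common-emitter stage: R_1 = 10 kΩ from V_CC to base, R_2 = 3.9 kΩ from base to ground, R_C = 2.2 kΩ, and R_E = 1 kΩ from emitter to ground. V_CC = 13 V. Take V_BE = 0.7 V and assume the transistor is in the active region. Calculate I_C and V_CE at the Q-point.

I_C ≈ 2.9 mA, V_CE ≈ 3.7 V

Thevenize the base divider: V_Th = V_CC·R_2/(R_1+R_2) = 13×3.9/13.9 = 3.65 V, R_Th = R_1‖R_2 = 2.81 kΩ.
Base-emitter loop: V_Th = I_B·R_Th + V_BE + (β+1)I_B·R_E, so I_B = (3.65 − 0.7) / (2.81 + 251×1) = 0.0116 mA.
I_C = β·I_B = 250×0.0116 = 2.9 mA, and I_E = (β+1)I_B = 2.91 mA.
V_CE = V_CC − I_C·R_C − I_E·R_E = 13 − 2.9×2.2 − 2.91×1 = 3.7 V.
V_CE = 3.7 V > 0.2 V confirms active-region operation.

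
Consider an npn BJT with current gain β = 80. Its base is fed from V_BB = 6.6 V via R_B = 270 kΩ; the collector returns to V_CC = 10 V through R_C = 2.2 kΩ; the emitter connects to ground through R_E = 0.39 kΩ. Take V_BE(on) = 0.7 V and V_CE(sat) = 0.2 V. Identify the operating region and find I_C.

active; I_C ≈ 1.6 mA

Assume active. Base-emitter loop: I_B = (V_BB − V_BE)/(R_B + (β+1)R_E) = (6.6 − 0.7)/(270 + 81×0.39) = 0.0196 mA.
I_C = β·I_B = 80×0.0196 = 1.57 mA.
V_CE = V_CC − I_C·R_C − I_E·R_E = 10 − 1.57×2.2 − 1.58×0.39 = 5.94 V > V_CE(sat), so the active-region assumption holds.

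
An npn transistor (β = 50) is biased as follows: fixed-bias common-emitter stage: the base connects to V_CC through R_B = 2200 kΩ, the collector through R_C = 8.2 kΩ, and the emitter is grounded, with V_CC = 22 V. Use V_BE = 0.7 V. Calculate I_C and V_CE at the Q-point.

Base loop: V_CC = I_B·R_B + V_BE, so I_B = (22 − 0.7)/2200 kΩ = 0.00968 mA.
In the active region I_C = β·I_B = 50 × 0.00968 = 0.484 mA.
Collector loop: V_CE = V_CC − I_C·R_C = 22 − 0.484×8.2 = 18 V.
Since V_CE = 18 V > V_CE(sat) ≈ 0.2 V, the transistor is in the active region as assumed.

I_C ≈ 0.48 mA, V_CE ≈ 18 V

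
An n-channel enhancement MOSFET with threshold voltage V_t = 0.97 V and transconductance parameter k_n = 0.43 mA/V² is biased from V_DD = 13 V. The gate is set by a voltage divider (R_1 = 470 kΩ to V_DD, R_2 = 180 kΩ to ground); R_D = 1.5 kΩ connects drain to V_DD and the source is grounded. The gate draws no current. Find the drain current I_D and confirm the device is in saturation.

V_G = V_DD·R_2/(R_1+R_2) = 13×180/650 = 3.6 V. With the source grounded, V_GS = V_G = 3.6 V.
Assume saturation: I_D = (k_n/2)(V_GS − V_t)² = (0.43/2)×(3.6 − 0.97)² = 0.215×2.63² = 1.49 mA.
V_DS = V_DD − I_D·R_D = 13 − 1.49×1.5 = 10.8 V.
Saturation requires V_DS ≥ V_GS − V_t = 2.63 V; 10.8 ≥ 2.63 ✓.

I_D ≈ 1.5 mA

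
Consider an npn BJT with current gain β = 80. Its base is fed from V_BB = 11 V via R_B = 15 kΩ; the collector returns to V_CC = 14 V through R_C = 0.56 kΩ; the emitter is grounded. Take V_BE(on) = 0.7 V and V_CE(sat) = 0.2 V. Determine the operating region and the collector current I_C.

saturation; I_C ≈ 25 mA

Assume active: I_B = (11 − 0.7)/15 = 0.687 mA, giving I_C = β·I_B = 54.9 mA.
But then V_CE = 14 − 54.9×0.56 = -16.8 V < V_CE(sat) = 0.2 V — impossible in the active region.
So the transistor is saturated. With V_CE = 0.2 V, I_C = (V_CC − 0.2)/R_C = 13.8/0.56 = 24.6 mA.
Check: β·I_B = 54.9 mA > I_C = 24.6 mA, confirming saturation.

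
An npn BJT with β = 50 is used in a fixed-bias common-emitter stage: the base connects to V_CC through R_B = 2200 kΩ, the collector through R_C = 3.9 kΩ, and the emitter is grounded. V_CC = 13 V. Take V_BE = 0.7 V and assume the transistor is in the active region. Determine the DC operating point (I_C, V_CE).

Base loop: V_CC = I_B·R_B + V_BE, so I_B = (13 − 0.7)/2200 kΩ = 0.00559 mA.
In the active region I_C = β·I_B = 50 × 0.00559 = 0.28 mA.
Collector loop: V_CE = V_CC − I_C·R_C = 13 − 0.28×3.9 = 11.9 V.
Since V_CE = 11.9 V > V_CE(sat) ≈ 0.2 V, the transistor is in the active region as assumed.

I_C ≈ 0.28 mA, V_CE ≈ 12 V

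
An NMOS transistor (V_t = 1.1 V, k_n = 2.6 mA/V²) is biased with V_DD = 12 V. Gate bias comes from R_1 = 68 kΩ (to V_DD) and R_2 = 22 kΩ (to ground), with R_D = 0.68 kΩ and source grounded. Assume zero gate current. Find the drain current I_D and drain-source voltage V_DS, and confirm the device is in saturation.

I_D ≈ 4.4 mA, V_DS ≈ 9 V

V_G = V_DD·R_2/(R_1+R_2) = 12×22/90 = 2.93 V. With the source grounded, V_GS = V_G = 2.93 V.
Assume saturation: I_D = (k_n/2)(V_GS − V_t)² = (2.6/2)×(2.93 − 1.1)² = 1.3×1.83² = 4.37 mA.
V_DS = V_DD − I_D·R_D = 12 − 4.37×0.68 = 9.03 V.
Saturation requires V_DS ≥ V_GS − V_t = 1.83 V; 9.03 ≥ 1.83 ✓.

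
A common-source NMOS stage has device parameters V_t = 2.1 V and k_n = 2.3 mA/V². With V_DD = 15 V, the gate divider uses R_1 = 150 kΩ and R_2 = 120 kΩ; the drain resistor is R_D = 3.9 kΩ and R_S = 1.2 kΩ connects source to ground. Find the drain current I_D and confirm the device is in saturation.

I_D ≈ 2.6 mA

V_G = V_DD·R_2/(R_1+R_2) = 15×120/270 = 6.67 V.
Assume saturation: I_D = (k_n/2)(V_GS − V_t)² with V_GS = V_G − I_D·R_S = 6.67 − 1.2·I_D.
Substituting gives 1.66·I_D² − 13.6·I_D + 24 = 0, with roots I_D = 2.56 or 5.65 mA.
The root I_D = 5.65 mA gives V_GS = -0.117 V ≤ V_t, so take I_D = 2.56 mA.
Then V_GS = 3.59 V and V_DS = V_DD − I_D(R_D+R_S) = 15 − 2.56×5.1 = 1.93 V.
Saturation requires V_DS ≥ V_GS − V_t = 1.49 V; 1.93 ≥ 1.49 ✓.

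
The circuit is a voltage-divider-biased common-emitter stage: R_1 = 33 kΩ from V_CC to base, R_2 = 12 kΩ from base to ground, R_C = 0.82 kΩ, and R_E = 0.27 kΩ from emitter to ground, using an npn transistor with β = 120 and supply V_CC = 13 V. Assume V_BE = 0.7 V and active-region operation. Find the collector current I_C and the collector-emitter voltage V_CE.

I_C ≈ 8 mA, V_CE ≈ 4.3 V

Thevenize the base divider: V_Th = V_CC·R_2/(R_1+R_2) = 13×12/45 = 3.47 V, R_Th = R_1‖R_2 = 8.8 kΩ.
Base-emitter loop: V_Th = I_B·R_Th + V_BE + (β+1)I_B·R_E, so I_B = (3.47 − 0.7) / (8.8 + 121×0.27) = 0.0667 mA.
I_C = β·I_B = 120×0.0667 = 8.01 mA, and I_E = (β+1)I_B = 8.07 mA.
V_CE = V_CC − I_C·R_C − I_E·R_E = 13 − 8.01×0.82 − 8.07×0.27 = 4.26 V.
V_CE = 4.26 V > 0.2 V confirms active-region operation.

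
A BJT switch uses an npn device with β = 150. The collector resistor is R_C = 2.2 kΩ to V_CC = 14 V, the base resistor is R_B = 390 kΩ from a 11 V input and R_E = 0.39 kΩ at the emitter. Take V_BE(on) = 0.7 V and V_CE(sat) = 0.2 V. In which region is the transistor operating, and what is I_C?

active; I_C ≈ 3.4 mA

Assume active. Base-emitter loop: I_B = (V_BB − V_BE)/(R_B + (β+1)R_E) = (11 − 0.7)/(390 + 151×0.39) = 0.0229 mA.
I_C = β·I_B = 150×0.0229 = 3.44 mA.
V_CE = V_CC − I_C·R_C − I_E·R_E = 14 − 3.44×2.2 − 3.46×0.39 = 5.08 V > V_CE(sat), so the active-region assumption holds.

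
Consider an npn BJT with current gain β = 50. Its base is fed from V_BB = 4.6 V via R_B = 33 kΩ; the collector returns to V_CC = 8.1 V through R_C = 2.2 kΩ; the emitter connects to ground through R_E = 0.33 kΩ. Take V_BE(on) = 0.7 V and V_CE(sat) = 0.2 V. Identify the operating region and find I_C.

saturation; I_C ≈ 3.1 mA

Assume active: I_B = (4.6 − 0.7)/(33 + 51×0.33) = 0.0783 mA, I_C = β·I_B = 3.91 mA.
Then V_CE = 8.1 − 3.91×2.2 − 3.99×0.33 = -1.83 V < 0.2 V — the active assumption fails.
Re-solve with V_CE = 0.2 V. KCL at the emitter: V_E/R_E = (V_BB−0.7−V_E)/R_B + (V_CC−0.2−V_E)/R_C, giving V_E = 1.06 V.
I_C = (V_CC − 0.2 − V_E)/R_C = (7.9 − 1.06)/2.2 = 3.11 mA.
Check: I_B = (3.9 − 1.06)/33 = 0.0862 mA, and β·I_B = 4.31 mA > I_C, confirming saturation.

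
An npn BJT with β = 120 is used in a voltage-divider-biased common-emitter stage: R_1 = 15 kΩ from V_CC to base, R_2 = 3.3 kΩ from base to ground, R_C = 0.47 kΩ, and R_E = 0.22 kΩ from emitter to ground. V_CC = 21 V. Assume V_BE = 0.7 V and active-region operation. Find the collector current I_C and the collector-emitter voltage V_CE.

Thevenize the base divider: V_Th = V_CC·R_2/(R_1+R_2) = 21×3.3/18.3 = 3.79 V, R_Th = R_1‖R_2 = 2.7 kΩ.
Base-emitter loop: V_Th = I_B·R_Th + V_BE + (β+1)I_B·R_E, so I_B = (3.79 − 0.7) / (2.7 + 121×0.22) = 0.105 mA.
I_C = β·I_B = 120×0.105 = 12.6 mA, and I_E = (β+1)I_B = 12.7 mA.
V_CE = V_CC − I_C·R_C − I_E·R_E = 21 − 12.6×0.47 − 12.7×0.22 = 12.3 V.
V_CE = 12.3 V > 0.2 V confirms active-region operation.

I_C ≈ 13 mA, V_CE ≈ 12 V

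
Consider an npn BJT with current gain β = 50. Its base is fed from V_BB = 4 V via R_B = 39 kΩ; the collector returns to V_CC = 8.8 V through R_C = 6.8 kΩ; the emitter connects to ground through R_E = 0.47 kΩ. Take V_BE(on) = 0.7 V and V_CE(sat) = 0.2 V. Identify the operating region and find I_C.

saturation; I_C ≈ 1.2 mA

Assume active: I_B = (4 − 0.7)/(39 + 51×0.47) = 0.0524 mA, I_C = β·I_B = 2.62 mA.
Then V_CE = 8.8 − 2.62×6.8 − 2.67×0.47 = -10.3 V < 0.2 V — the active assumption fails.
Re-solve with V_CE = 0.2 V. KCL at the emitter: V_E/R_E = (V_BB−0.7−V_E)/R_B + (V_CC−0.2−V_E)/R_C, giving V_E = 0.587 V.
I_C = (V_CC − 0.2 − V_E)/R_C = (8.6 − 0.587)/6.8 = 1.18 mA.
Check: I_B = (3.3 − 0.587)/39 = 0.0696 mA, and β·I_B = 3.48 mA > I_C, confirming saturation.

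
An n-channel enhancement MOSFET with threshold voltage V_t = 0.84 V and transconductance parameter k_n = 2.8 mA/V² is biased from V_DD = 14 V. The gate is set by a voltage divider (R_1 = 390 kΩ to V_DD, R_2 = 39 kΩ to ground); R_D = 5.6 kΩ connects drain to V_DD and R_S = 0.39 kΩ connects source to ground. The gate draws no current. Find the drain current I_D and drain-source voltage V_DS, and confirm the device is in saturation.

I_D ≈ 0.18 mA, V_DS ≈ 13 V

V_G = V_DD·R_2/(R_1+R_2) = 14×39/429 = 1.27 V.
Assume saturation: I_D = (k_n/2)(V_GS − V_t)² with V_GS = V_G − I_D·R_S = 1.27 − 0.39·I_D.
Substituting gives 0.213·I_D² − 1.47·I_D + 0.262 = 0, with roots I_D = 0.183 or 6.73 mA.
The root I_D = 6.73 mA gives V_GS = -1.35 V ≤ V_t, so take I_D = 0.183 mA.
Then V_GS = 1.2 V and V_DS = V_DD − I_D(R_D+R_S) = 14 − 0.183×5.99 = 12.9 V.
Saturation requires V_DS ≥ V_GS − V_t = 0.361 V; 12.9 ≥ 0.361 ✓.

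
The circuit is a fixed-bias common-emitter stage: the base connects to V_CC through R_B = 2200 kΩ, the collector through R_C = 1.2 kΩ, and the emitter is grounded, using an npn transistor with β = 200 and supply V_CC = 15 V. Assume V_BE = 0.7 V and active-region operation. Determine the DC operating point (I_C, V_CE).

I_C ≈ 1.3 mA, V_CE ≈ 13 V

Base loop: V_CC = I_B·R_B + V_BE, so I_B = (15 − 0.7)/2200 kΩ = 0.0065 mA.
In the active region I_C = β·I_B = 200 × 0.0065 = 1.3 mA.
Collector loop: V_CE = V_CC − I_C·R_C = 15 − 1.3×1.2 = 13.4 V.
Since V_CE = 13.4 V > V_CE(sat) ≈ 0.2 V, the transistor is in the active region as assumed.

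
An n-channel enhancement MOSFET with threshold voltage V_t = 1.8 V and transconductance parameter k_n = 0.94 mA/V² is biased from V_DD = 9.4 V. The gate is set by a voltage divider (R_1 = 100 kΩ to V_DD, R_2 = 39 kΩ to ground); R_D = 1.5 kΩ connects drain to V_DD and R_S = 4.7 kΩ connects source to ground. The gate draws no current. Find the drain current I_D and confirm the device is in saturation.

I_D ≈ 0.087 mA

V_G = V_DD·R_2/(R_1+R_2) = 9.4×39/139 = 2.64 V.
Assume saturation: I_D = (k_n/2)(V_GS − V_t)² with V_GS = V_G − I_D·R_S = 2.64 − 4.7·I_D.
Substituting gives 10.4·I_D² − 4.7·I_D + 0.33 = 0, with roots I_D = 0.0868 or 0.366 mA.
The root I_D = 0.366 mA gives V_GS = 0.918 V ≤ V_t, so take I_D = 0.0868 mA.
Then V_GS = 2.23 V and V_DS = V_DD − I_D(R_D+R_S) = 9.4 − 0.0868×6.2 = 8.86 V.
Saturation requires V_DS ≥ V_GS − V_t = 0.43 V; 8.86 ≥ 0.43 ✓.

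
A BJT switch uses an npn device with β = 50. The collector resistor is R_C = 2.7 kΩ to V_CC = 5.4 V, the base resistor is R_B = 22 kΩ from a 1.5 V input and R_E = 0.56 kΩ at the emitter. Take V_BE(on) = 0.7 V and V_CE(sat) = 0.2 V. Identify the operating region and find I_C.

Assume active. Base-emitter loop: I_B = (V_BB − V_BE)/(R_B + (β+1)R_E) = (1.5 − 0.7)/(22 + 51×0.56) = 0.0158 mA.
I_C = β·I_B = 50×0.0158 = 0.791 mA.
V_CE = V_CC − I_C·R_C − I_E·R_E = 5.4 − 0.791×2.7 − 0.807×0.56 = 2.81 V > V_CE(sat), so the active-region assumption holds.

active; I_C ≈ 0.79 mA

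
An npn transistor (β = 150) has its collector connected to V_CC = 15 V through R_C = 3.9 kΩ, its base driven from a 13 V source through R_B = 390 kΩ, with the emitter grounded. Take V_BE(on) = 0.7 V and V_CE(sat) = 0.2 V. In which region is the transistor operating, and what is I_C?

Assume active: I_B = (13 − 0.7)/390 = 0.0315 mA, giving I_C = β·I_B = 4.73 mA.
But then V_CE = 15 − 4.73×3.9 = -3.45 V < V_CE(sat) = 0.2 V — impossible in the active region.
So the transistor is saturated. With V_CE = 0.2 V, I_C = (V_CC − 0.2)/R_C = 14.8/3.9 = 3.79 mA.
Check: β·I_B = 4.73 mA > I_C = 3.79 mA, confirming saturation.

saturation; I_C ≈ 3.8 mA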